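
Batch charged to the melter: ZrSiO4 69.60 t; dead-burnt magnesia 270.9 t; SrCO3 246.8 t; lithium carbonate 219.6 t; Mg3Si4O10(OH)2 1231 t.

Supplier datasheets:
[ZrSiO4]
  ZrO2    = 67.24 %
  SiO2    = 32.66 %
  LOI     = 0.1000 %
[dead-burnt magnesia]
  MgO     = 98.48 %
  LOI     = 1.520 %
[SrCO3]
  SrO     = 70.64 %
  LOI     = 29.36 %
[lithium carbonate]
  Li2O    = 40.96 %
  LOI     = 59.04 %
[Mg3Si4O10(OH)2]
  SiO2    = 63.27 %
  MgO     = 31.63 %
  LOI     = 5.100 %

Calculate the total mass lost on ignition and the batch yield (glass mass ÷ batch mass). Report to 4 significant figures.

LOI loss = 269.1 t; glass = 1769 t; yield = 86.80%

Intermediates appear, rounded to four significant digits, between the steps. Full precision is held at all times — every reported number is rounded a single time — all derived quantities (LOI, glass mass, yield, the five compositions, the totals) are re-derived from the weighed amounts for 1769 t of glass at exact precision, exactly as printed in problem or answer.
LOI of each material in turn:
  ZrSiO4: 69.60 × 0.001000 = 0.06960 t
  dead-burnt magnesia: 270.9 × 0.01520 = 4.118 t
  SrCO3: 246.8 × 0.2936 = 72.46 t
  lithium carbonate: 219.6 × 0.5904 = 129.7 t
  Mg3Si4O10(OH)2: 1231 × 0.05100 = 62.78 t
Total LOI = 269.1 t
Glass = batch − LOI = 2038 − 269.1 = 1769 t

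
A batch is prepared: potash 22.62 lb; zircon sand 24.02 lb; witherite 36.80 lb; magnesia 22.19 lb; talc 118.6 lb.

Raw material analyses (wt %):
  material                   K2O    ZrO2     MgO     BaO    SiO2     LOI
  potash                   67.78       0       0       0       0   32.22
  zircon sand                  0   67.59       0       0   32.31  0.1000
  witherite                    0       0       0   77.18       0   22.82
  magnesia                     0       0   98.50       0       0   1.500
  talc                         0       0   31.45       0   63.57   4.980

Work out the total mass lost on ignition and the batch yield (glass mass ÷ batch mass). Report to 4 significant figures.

Every computation carries full float precision in every operation — in-progress results are printed, with 4-significant-digit rounding, when written out; a single rounding produces every reported value. The derived quantities are re-derived at exact precision (the totals, yield, the five compositions, net glass mass, ignition loss) starting from the weights at 202.3 lb of glass, exactly as shown in the problem or answer text.
Material-by-material LOI:
  potash: 22.62 × 0.3222 = 7.288 lb
  zircon sand: 24.02 × 0.001000 = 0.02402 lb
  witherite: 36.80 × 0.2282 = 8.398 lb
  magnesia: 22.19 × 0.01500 = 0.3328 lb
  talc: 118.6 × 0.04980 = 5.906 lb
Total LOI = 21.95 lb
Glass = batch − LOI = 224.2 − 21.95 = 202.3 lb

LOI loss = 21.95 lb; glass = 202.3 lb; yield = 90.21%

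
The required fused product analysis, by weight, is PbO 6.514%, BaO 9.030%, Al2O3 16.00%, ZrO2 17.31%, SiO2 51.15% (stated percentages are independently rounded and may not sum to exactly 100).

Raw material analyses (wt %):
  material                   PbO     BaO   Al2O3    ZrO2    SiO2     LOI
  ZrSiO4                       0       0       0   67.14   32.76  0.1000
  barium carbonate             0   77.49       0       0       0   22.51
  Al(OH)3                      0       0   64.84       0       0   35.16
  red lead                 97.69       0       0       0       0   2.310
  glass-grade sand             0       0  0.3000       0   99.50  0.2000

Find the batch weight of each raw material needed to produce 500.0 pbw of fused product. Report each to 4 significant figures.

Batch per 500.0 pbw fused product:
  ZrSiO4: 128.9 pbw
  barium carbonate: 58.27 pbw
  Al(OH)3: 122.4 pbw
  red lead: 33.34 pbw
  glass-grade sand: 214.6 pbw
Total batch = 557.5 pbw; LOI loss = 57.48 pbw; yield = 89.69%

The working math carries full float precision at all times — working values appear rounded to 4 significant digits. A single rounding completes every reported number. Derived quantities (LOI, the totals, the yield, the five compositions, net glass mass) are recomputed in exact precision using the weight values per 500.0 pbw of glass precisely as stated by the question or the answer.
Oxide-by-oxide targets in 500.0 pbw fused product:
  PbO: 6.514% × 500.0 = 32.57 pbw
  BaO: 9.030% × 500.0 = 45.15 pbw
  Al2O3: 16.00% × 500.0 = 80.00 pbw
  ZrO2: 17.31% × 500.0 = 86.55 pbw
  SiO2: 51.15% × 500.0 = 255.8 pbw
Balance tally, oxide-wise, on the weights just shown, on the stated basis (target by target, the sums agree up to rounding of the answer):
  PbO: 33.34·0.9769 = 32.57 pbw (target 32.57 pbw)
  BaO: 58.27·0.7749 = 45.15 pbw (target 45.15 pbw)
  Al2O3: 122.4·0.6484 + 214.6·0.003000 = 80.01 pbw (target 80.00 pbw)
  ZrO2: 128.9·0.6714 = 86.54 pbw (target 86.55 pbw)
  SiO2: 128.9·0.3276 + 214.6·0.9950 = 255.8 pbw (target 255.8 pbw)
Glass mass check: Σ batch − LOI loss = 500.0 pbw (per-oxide target masses sum to 500.0 pbw; versus the stated basis of 500.0 pbw — gaps are rounding artifacts).
Summing the batch: Σ batch = 557.5 pbw; Σ batch·LOI gives LOI loss = 57.48 pbw; as yield: glass ÷ batch → 89.69%.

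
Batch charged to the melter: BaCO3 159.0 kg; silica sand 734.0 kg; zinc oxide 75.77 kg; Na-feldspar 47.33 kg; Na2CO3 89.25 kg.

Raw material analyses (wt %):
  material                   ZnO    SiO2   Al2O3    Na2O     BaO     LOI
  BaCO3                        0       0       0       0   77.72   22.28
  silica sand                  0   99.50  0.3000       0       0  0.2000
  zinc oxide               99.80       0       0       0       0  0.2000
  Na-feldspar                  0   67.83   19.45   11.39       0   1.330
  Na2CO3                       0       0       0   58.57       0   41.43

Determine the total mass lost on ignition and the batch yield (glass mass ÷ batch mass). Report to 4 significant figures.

LOI loss = 74.65 kg; glass = 1031 kg; yield = 93.25%

All arithmetic keeps full float precision at each step. In-progress results are displayed, rounded to four significant digits, in the working; every reported number takes a single rounding. Derived quantities are computed at full precision (totals, five oxide percentages, LOI, glass mass, the yield) starting from the weights on 1031 kg of glass exactly as printed in the question or the answer.
Ignition loss by material:
  BaCO3: 159.0 × 0.2228 = 35.43 kg
  silica sand: 734.0 × 0.002000 = 1.468 kg
  zinc oxide: 75.77 × 0.002000 = 0.1515 kg
  Na-feldspar: 47.33 × 0.01330 = 0.6295 kg
  Na2CO3: 89.25 × 0.4143 = 36.98 kg
Total LOI = 74.65 kg
Glass = batch − LOI = 1105 − 74.65 = 1031 kg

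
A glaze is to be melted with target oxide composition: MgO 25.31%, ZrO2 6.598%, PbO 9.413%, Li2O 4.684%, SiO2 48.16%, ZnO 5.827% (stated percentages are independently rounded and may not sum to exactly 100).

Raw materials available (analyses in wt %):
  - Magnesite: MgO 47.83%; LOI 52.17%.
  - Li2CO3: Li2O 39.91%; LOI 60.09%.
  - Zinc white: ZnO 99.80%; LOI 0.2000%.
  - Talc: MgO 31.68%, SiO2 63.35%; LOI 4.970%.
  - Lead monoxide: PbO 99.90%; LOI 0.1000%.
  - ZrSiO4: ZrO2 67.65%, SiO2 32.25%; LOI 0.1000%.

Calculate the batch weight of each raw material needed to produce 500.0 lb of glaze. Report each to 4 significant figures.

Full float precision is kept throughout; working values appear, rounded to 4 significant digits, in the working. Each reported value sees exactly one rounding; all derived quantities (yield, ignition loss, six oxide percentages, glass mass, totals) are carried in exact precision from the batch weights on 500.0 lb of glass, exactly as shown in the problem or the answer.
The oxide mass targets at 500.0 lb glaze:
  MgO: 25.31% × 500.0 = 126.6 lb
  ZrO2: 6.598% × 500.0 = 32.99 lb
  PbO: 9.413% × 500.0 = 47.06 lb
  Li2O: 4.684% × 500.0 = 23.42 lb
  SiO2: 48.16% × 500.0 = 240.8 lb
  ZnO: 5.827% × 500.0 = 29.14 lb
Checking each oxide sum on the weights just shown, versus the basis set out (summed amounts equal target values up to rounding of the answer):
  MgO: 29.26·0.4783 + 355.3·0.3168 = 126.6 lb (target 126.6 lb)
  ZrO2: 48.77·0.6765 = 32.99 lb (target 32.99 lb)
  PbO: 47.11·0.9990 = 47.06 lb (target 47.06 lb)
  Li2O: 58.68·0.3991 = 23.42 lb (target 23.42 lb)
  SiO2: 355.3·0.6335 + 48.77·0.3225 = 240.8 lb (target 240.8 lb)
  ZnO: 29.19·0.9980 = 29.13 lb (target 29.14 lb)
The glass-mass cross-check: total charge less LOI = 500.0 lb (the Σ of target masses is 500.0 lb; versus the stated basis of 500.0 lb — differing by rounding only).
Adding the batch up: Σ batch = 568.3 lb; Σ batch·LOI gives LOI loss = 68.34 lb; yield: glass divided by total = 87.98%.

Batch per 500.0 lb glaze:
  Magnesite: 29.26 lb
  Li2CO3: 58.68 lb
  Zinc white: 29.19 lb
  Talc: 355.3 lb
  Lead monoxide: 47.11 lb
  ZrSiO4: 48.77 lb
Total batch = 568.3 lb; LOI loss = 68.34 lb; yield = 87.98%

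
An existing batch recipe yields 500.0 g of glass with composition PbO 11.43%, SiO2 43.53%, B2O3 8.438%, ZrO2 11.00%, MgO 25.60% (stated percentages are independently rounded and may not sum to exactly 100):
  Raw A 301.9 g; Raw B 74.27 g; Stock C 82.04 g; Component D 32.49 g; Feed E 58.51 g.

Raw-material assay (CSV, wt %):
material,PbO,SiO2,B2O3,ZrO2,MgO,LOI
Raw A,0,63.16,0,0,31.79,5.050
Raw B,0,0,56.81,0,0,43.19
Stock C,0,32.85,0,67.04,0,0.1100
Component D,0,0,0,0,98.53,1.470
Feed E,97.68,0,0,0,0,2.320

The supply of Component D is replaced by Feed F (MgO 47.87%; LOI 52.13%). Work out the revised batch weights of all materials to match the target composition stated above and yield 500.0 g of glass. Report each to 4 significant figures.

The working math carries exact precision through the solve — in-progress results appear rounded off to 4 significant figures in the printout — each reported result is rounded once only. The derived quantities (the totals, glass mass, ignition loss, five oxide percentages, the yield) are rebuilt starting from the weights at 500.0 g of glass in exact precision as given in the problem or the answer.
Target masses of each oxide per 500.0 g glass:
  PbO: 11.43% × 500.0 = 57.15 g
  SiO2: 43.53% × 500.0 = 217.6 g
  B2O3: 8.438% × 500.0 = 42.19 g
  ZrO2: 11.00% × 500.0 = 55.00 g
  MgO: 25.60% × 500.0 = 128.0 g
Mass-balance tally per oxide using the reported weights, relative to the basis at hand (target by target, the sums agree given rounding of the digits):
  PbO: 58.51·0.9768 = 57.15 g (target 57.15 g)
  SiO2: 301.9·0.6316 + 82.04·0.3285 = 217.6 g (target 217.6 g)
  B2O3: 74.27·0.5681 = 42.19 g (target 42.19 g)
  ZrO2: 82.04·0.6704 = 55.00 g (target 55.00 g)
  MgO: 301.9·0.3179 + 66.88·0.4787 = 128.0 g (target 128.0 g)
Auditing the glass mass value: total batch − LOI = 500.0 g (the Σ of target masses is 500.0 g; against the stated basis, 500.0 g — a pure rounding effect).
Whole-batch sum: Σ batch = 583.6 g; LOI removed, Σ of batch·LOI: 83.64 g; the yield ratio, glass ÷ batch: 85.67%.

Revised batch per 500.0 g glass:
  Raw A: 301.9 g
  Raw B: 74.27 g
  Stock C: 82.04 g
  Feed F: 66.88 g
  Feed E: 58.51 g
Total batch = 583.6 g; LOI loss = 83.64 g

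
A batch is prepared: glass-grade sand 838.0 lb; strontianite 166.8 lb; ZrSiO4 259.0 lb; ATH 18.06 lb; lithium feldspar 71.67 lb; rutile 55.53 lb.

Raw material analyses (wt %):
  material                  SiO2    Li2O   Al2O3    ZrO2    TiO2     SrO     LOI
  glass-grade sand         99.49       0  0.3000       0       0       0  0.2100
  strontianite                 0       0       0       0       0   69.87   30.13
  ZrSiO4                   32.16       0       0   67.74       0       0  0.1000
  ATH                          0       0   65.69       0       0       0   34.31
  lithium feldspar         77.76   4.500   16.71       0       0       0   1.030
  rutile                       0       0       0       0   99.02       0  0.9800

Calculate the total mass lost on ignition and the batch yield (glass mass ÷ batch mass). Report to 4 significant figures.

LOI loss = 59.75 lb; glass = 1349 lb; yield = 95.76%

Mid-chain values are shown, with 4-significant-digit rounding, when written out; each numeric step carries full float precision through the solve. Every reported number is rounded exactly once. All derived quantities (glass mass, the six compositions, totals, ignition loss, yield) are recomputed from the batch weights for 1349 lb of glass at exact precision, as set out in either problem or answer.
Per-material ignition loss:
  glass-grade sand: 838.0 × 0.002100 = 1.760 lb
  strontianite: 166.8 × 0.3013 = 50.26 lb
  ZrSiO4: 259.0 × 0.001000 = 0.2590 lb
  ATH: 18.06 × 0.3431 = 6.196 lb
  lithium feldspar: 71.67 × 0.01030 = 0.7382 lb
  rutile: 55.53 × 0.009800 = 0.5442 lb
Total LOI = 59.75 lb
Glass = batch − LOI = 1409 − 59.75 = 1349 lb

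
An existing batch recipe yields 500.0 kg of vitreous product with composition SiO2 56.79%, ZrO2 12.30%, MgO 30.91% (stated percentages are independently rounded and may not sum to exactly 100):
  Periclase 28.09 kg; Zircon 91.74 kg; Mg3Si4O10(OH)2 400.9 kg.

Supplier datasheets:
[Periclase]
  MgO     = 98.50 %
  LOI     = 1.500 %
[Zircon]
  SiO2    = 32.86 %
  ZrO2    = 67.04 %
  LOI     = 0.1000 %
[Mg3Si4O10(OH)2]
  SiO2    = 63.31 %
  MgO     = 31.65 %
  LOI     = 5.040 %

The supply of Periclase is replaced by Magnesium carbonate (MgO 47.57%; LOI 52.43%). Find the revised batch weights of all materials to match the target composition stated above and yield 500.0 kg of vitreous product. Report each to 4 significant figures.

Revised batch per 500.0 kg vitreous product:
  Magnesium carbonate: 58.16 kg
  Zircon: 91.74 kg
  Mg3Si4O10(OH)2: 400.9 kg
Total batch = 550.8 kg; LOI loss = 50.79 kg

Each numeric step runs at full precision from first step to last; rounding to 4 significant digits extends to each mid-chain value as displayed. Every reported figure is rounded only once — derived quantities are recomputed in exact precision (totals, three oxide percentages, LOI, net glass mass, the yield) from the batch weights for 500.0 kg of glass, as given in either problem or answer.
Oxide-by-oxide targets in 500.0 kg vitreous product:
  SiO2: 56.79% × 500.0 = 284.0 kg
  ZrO2: 12.30% × 500.0 = 61.50 kg
  MgO: 30.91% × 500.0 = 154.6 kg
Verifying the oxide balance working from each reported weight, on the stated basis (each sum matches its target mass within answer rounding):
  SiO2: 91.74·0.3286 + 400.9·0.6331 = 284.0 kg (target 284.0 kg)
  ZrO2: 91.74·0.6704 = 61.50 kg (target 61.50 kg)
  MgO: 58.16·0.4757 + 400.9·0.3165 = 154.6 kg (target 154.6 kg)
Consistency of the glass mass: batch Σ − ignition loss = 500.0 kg (oxide target masses add up to 500.0 kg; the stated basis being 500.0 kg — a pure rounding effect).
Batch grand total — Σ batch = 550.8 kg; LOI removed, Σ of batch·LOI: 50.79 kg; the yield ratio, glass ÷ batch: 90.78%.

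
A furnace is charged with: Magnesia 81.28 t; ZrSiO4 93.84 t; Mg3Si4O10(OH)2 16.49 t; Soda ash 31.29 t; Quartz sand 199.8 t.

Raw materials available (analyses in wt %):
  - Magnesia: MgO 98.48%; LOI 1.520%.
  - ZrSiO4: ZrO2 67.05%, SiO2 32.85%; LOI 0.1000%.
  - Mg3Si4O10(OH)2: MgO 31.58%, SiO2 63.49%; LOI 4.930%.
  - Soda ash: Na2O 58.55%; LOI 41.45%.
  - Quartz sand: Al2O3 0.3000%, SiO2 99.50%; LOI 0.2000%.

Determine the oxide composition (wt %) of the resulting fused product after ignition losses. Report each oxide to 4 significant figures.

In-progress results are printed rounded off to 4 significant digits in the working. Each numeric step holds full float precision through the solve; every reported value includes exactly one rounding; all derived quantities, including ignition loss, net glass mass, the totals, the five compositions, yield, are rebuilt starting from the weights at 407.2 t of glass in full precision, as they appear in the question or the answer.
Oxide masses out of the charge:
  Na2O: 31.29·0.5855 = 18.32 t
  MgO: 81.28·0.9848 + 16.49·0.3158 = 85.25 t
  ZrO2: 93.84·0.6705 = 62.92 t
  Al2O3: 199.8·0.003000 = 0.5994 t
  SiO2: 93.84·0.3285 + 16.49·0.6349 + 199.8·0.9950 = 240.1 t
LOI: 81.28·0.01520 + 93.84·0.001000 + 16.49·0.04930 + 31.29·0.4145 + 199.8·0.002000 = 15.51 t
Resulting glass, batch − LOI: 422.7 − 15.51 = 407.2 t (consistent with Σ oxide mass)
each oxide over glass, ×100, is wt %

Glass mass = 407.2 t (batch 422.7 − LOI 15.51).
Composition: Na2O 4.499%, MgO 20.94%, ZrO2 15.45%, Al2O3 0.1472%, SiO2 58.96%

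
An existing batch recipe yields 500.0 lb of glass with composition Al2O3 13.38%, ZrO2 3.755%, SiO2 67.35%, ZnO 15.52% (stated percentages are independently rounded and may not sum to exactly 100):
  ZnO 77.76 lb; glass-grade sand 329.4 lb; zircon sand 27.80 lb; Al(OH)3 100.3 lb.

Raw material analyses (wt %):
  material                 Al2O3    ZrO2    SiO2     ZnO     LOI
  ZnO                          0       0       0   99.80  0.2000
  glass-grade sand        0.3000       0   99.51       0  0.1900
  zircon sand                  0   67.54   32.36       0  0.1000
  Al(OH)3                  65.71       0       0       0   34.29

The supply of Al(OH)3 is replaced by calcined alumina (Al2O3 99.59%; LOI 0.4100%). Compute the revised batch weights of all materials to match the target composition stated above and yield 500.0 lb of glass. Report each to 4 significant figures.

Revised batch per 500.0 lb glass:
  ZnO: 77.76 lb
  glass-grade sand: 329.4 lb
  zircon sand: 27.80 lb
  calcined alumina: 66.18 lb
Total batch = 501.1 lb; LOI loss = 1.081 lb

The working math holds full precision through the solve — rounding to 4 significant figures applies to every intermediate as printed — each reported figure is rounded a single time — derived quantities (ignition loss, totals, net glass mass, four oxide percentages, the yield) are carried from the batch weights for 500.0 lb of glass in full precision, as written in question or answer.
Target masses of each oxide per 500.0 lb glass:
  Al2O3: 13.38% × 500.0 = 66.90 lb
  ZrO2: 3.755% × 500.0 = 18.77 lb
  SiO2: 67.35% × 500.0 = 336.8 lb
  ZnO: 15.52% × 500.0 = 77.60 lb
Checking each oxide sum applying the batch weights above, under the basis named above (each sum matches its target mass once rounding is allowed for):
  Al2O3: 329.4·0.003000 + 66.18·0.9959 = 66.90 lb (target 66.90 lb)
  ZrO2: 27.80·0.6754 = 18.78 lb (target 18.77 lb)
  SiO2: 329.4·0.9951 + 27.80·0.3236 = 336.8 lb (target 336.8 lb)
  ZnO: 77.76·0.9980 = 77.60 lb (target 77.60 lb)
The glass-mass cross-check: batch total minus LOI = 500.1 lb (targets for the oxides total 500.0 lb; the stated basis being 500.0 lb — deltas are rounding alone).
Summing the batch: Σ batch = 501.1 lb; the LOI term Σ batch·LOI equals 1.081 lb; yield, glass over the total, = 99.78%.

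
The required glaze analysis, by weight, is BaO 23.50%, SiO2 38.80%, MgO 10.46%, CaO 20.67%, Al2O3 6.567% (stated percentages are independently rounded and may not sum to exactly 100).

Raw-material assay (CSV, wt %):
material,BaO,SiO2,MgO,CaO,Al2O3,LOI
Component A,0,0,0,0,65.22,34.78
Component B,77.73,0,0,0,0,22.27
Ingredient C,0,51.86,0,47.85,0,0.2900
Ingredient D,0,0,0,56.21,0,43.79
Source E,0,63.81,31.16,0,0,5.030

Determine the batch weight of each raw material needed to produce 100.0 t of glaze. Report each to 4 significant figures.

Batch per 100.0 t glaze:
  Component A: 10.07 t
  Component B: 30.23 t
  Ingredient C: 33.51 t
  Ingredient D: 8.244 t
  Source E: 33.57 t
Total batch = 115.6 t; LOI loss = 15.63 t; yield = 86.48%

The whole derivation keeps exact precision in all steps — the intermediate values are printed rounded to 4 significant figures across the worked steps; each reported figure carries a single rounding — derived quantities, which include net glass mass, five oxide percentages, the totals, yield, ignition loss, are computed in full float precision, exactly as printed in problem or answer, from the weighed amounts at 100.0 t of glass.
The oxide mass targets at 100.0 t glaze:
  BaO: 23.50% × 100.0 = 23.50 t
  SiO2: 38.80% × 100.0 = 38.80 t
  MgO: 10.46% × 100.0 = 10.46 t
  CaO: 20.67% × 100.0 = 20.67 t
  Al2O3: 6.567% × 100.0 = 6.567 t
Checking each oxide sum from the weights as reported, relative to the basis at hand (every target is met by its sum up to rounding of the answer):
  BaO: 30.23·0.7773 = 23.50 t (target 23.50 t)
  SiO2: 33.51·0.5186 + 33.57·0.6381 = 38.80 t (target 38.80 t)
  MgO: 33.57·0.3116 = 10.46 t (target 10.46 t)
  CaO: 33.51·0.4785 + 8.244·0.5621 = 20.67 t (target 20.67 t)
  Al2O3: 10.07·0.6522 = 6.568 t (target 6.567 t)
Mass balance on the glass: whole batch net of LOI = 99.99 t (the Σ of target masses is 100.0 t; basis as stated: 100.0 t — any gap is answer rounding).
Total batch = Σ batch = 115.6 t; LOI loss = Σ batch·LOI = 15.63 t; the yield ratio, glass ÷ batch: 86.48%.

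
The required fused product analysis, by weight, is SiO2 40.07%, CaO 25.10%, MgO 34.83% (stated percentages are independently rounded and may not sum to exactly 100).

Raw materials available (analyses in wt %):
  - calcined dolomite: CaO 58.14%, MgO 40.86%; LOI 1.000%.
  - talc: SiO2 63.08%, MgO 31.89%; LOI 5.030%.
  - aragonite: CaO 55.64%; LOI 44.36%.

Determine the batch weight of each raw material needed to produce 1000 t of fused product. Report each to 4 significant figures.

Working values appear, with 4-significant-digit rounding, when written out — the working math keeps full precision at every stage; a single rounding produces every reported figure; derived quantities (glass mass, the three compositions, yield, ignition loss, the totals) are recomputed in exact precision starting from the weights per 1000 t of glass as set out in question or answer.
Target masses of each oxide per 1000 t fused product:
  SiO2: 40.07% × 1000 = 400.7 t
  CaO: 25.10% × 1000 = 251.0 t
  MgO: 34.83% × 1000 = 348.3 t
Oxide-by-oxide audit per the reported batch figures, per the basis as stated (oxide sums agree with the targets modulo rounding of the values):
  SiO2: 635.2·0.6308 = 400.7 t (target 400.7 t)
  CaO: 356.6·0.5814 + 78.44·0.5564 = 251.0 t (target 251.0 t)
  MgO: 356.6·0.4086 + 635.2·0.3189 = 348.3 t (target 348.3 t)
Glass mass check: batch Σ − ignition loss = 999.9 t (oxide target masses add up to 1000 t; stated basis 1000 t — differing by rounding only).
Batch grand total — Σ batch = 1070 t; LOI loss = Σ batch·LOI = 70.31 t; as yield: glass ÷ batch → 93.43%.

Batch per 1000 t fused product:
  calcined dolomite: 356.6 t
  talc: 635.2 t
  aragonite: 78.44 t
Total batch = 1070 t; LOI loss = 70.31 t; yield = 93.43%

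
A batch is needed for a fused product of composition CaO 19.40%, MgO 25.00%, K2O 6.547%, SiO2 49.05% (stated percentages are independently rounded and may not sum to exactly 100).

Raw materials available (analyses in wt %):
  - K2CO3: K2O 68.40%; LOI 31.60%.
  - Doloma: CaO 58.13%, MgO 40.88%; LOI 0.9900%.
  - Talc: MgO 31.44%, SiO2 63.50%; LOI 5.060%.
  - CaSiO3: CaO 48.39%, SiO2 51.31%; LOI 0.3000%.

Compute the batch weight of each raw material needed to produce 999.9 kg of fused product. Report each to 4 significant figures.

Batch per 999.9 kg fused product:
  K2CO3: 95.71 kg
  Doloma: 152.6 kg
  Talc: 596.6 kg
  CaSiO3: 217.5 kg
Total batch = 1062 kg; LOI loss = 62.60 kg; yield = 94.11%

Mid-chain values appear, with 4-significant-figure rounding, in the working. The whole derivation runs at full precision through the solve. Every reported result takes a single rounding — the derived quantities (totals, ignition loss, four oxide percentages, glass mass, the yield) are re-derived from the weighed amounts on 999.9 kg of glass at full float precision, precisely as stated by the problem or the answer.
Target masses of each oxide per 999.9 kg fused product:
  CaO: 19.40% × 999.9 = 194.0 kg
  MgO: 25.00% × 999.9 = 250.0 kg
  K2O: 6.547% × 999.9 = 65.46 kg
  SiO2: 49.05% × 999.9 = 490.5 kg
Oxide-by-oxide audit with the batch weights as given, against the basis in use (sum by sum, the targets are met exact up to rounding of places):
  CaO: 152.6·0.5813 + 217.5·0.4839 = 194.0 kg (target 194.0 kg)
  MgO: 152.6·0.4088 + 596.6·0.3144 = 250.0 kg (target 250.0 kg)
  K2O: 95.71·0.6840 = 65.47 kg (target 65.46 kg)
  SiO2: 596.6·0.6350 + 217.5·0.5131 = 490.4 kg (target 490.5 kg)
Auditing the glass mass value: Σ batch − LOI loss = 999.8 kg (targets for the oxides total 999.9 kg; with the basis standing at 999.9 kg — gaps are rounding artifacts).
Batch grand total — Σ batch = 1062 kg; loss to ignition Σ batch·LOI = 62.60 kg; yield = glass ÷ total batch = 94.11%.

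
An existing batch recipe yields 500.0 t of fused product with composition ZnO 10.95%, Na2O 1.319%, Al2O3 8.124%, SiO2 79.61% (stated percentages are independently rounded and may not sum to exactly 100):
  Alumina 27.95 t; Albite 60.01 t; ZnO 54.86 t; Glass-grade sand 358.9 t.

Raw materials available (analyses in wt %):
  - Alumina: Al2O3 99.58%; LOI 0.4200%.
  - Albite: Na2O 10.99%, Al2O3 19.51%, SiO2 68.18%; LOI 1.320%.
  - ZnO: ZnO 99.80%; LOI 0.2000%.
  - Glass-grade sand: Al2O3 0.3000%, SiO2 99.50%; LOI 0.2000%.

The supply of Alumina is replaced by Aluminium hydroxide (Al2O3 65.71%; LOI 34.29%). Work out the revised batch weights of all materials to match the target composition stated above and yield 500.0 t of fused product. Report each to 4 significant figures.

The intermediate values are displayed (rounded to 4 significant digits) in the working; all arithmetic carries full precision at all times; every reported figure is rounded a single time. The derived quantities are re-derived in full float precision (net glass mass, four oxide percentages, the totals, the yield, LOI) from the batch weights at 500.0 t of glass exactly as printed in either problem or answer.
Per-oxide target masses for 500.0 t fused product:
  ZnO: 10.95% × 500.0 = 54.75 t
  Na2O: 1.319% × 500.0 = 6.595 t
  Al2O3: 8.124% × 500.0 = 40.62 t
  SiO2: 79.61% × 500.0 = 398.0 t
Sums-versus-targets review applying the batch weights above, against the basis in use (oxide sums agree with the targets given rounding of the digits):
  ZnO: 54.86·0.9980 = 54.75 t (target 54.75 t)
  Na2O: 60.01·0.1099 = 6.595 t (target 6.595 t)
  Al2O3: 42.36·0.6571 + 60.01·0.1951 + 358.9·0.003000 = 40.62 t (target 40.62 t)
  SiO2: 60.01·0.6818 + 358.9·0.9950 = 398.0 t (target 398.0 t)
Consistency of the glass mass: batch Σ − ignition loss = 500.0 t (the Σ of target masses is 500.0 t; basis as stated: 500.0 t — differing by rounding only).
Batch total: Σ batch = 516.1 t; Σ batch·LOI gives LOI loss = 16.14 t; yield, glass over the total, = 96.87%.

Revised batch per 500.0 t fused product:
  Aluminium hydroxide: 42.36 t
  Albite: 60.01 t
  ZnO: 54.86 t
  Glass-grade sand: 358.9 t
Total batch = 516.1 t; LOI loss = 16.14 t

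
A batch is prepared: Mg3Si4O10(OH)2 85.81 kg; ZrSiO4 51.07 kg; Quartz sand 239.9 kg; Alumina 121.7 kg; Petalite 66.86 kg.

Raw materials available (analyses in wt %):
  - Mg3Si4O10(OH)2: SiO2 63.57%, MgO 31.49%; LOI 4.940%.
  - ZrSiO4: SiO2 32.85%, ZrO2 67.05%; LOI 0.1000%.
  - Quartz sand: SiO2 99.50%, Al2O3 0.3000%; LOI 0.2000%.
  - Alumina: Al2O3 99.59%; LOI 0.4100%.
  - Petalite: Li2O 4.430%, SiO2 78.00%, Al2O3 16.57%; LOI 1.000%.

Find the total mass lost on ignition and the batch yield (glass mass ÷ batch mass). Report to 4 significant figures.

LOI loss = 5.937 kg; glass = 559.4 kg; yield = 98.95%

Working values are displayed rounded off to 4 significant figures in the working — all internal work holds full precision throughout — each reported value takes a single rounding; all derived quantities, including the totals, LOI, the five compositions, yield, glass mass, are recomputed from the batch weights on 559.4 kg of glass in full float precision, precisely as stated by question or answer.
Per-material ignition loss:
  Mg3Si4O10(OH)2: 85.81 × 0.04940 = 4.239 kg
  ZrSiO4: 51.07 × 0.001000 = 0.05107 kg
  Quartz sand: 239.9 × 0.002000 = 0.4798 kg
  Alumina: 121.7 × 0.004100 = 0.4990 kg
  Petalite: 66.86 × 0.01000 = 0.6686 kg
Total LOI = 5.937 kg
Glass = batch − LOI = 565.3 − 5.937 = 559.4 kg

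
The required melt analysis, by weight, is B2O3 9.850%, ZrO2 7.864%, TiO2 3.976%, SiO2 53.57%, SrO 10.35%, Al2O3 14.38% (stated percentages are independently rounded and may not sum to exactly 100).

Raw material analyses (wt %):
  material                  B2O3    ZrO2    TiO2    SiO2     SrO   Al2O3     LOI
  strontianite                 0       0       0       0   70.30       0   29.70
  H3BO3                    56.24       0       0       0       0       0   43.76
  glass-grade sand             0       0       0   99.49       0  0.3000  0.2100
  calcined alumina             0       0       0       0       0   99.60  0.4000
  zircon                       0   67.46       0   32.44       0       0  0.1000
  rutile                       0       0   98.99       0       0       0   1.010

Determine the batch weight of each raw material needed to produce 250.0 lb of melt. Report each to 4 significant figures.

Full float precision is carried from first step to last. Working values are displayed rounded to 4 significant digits on the page; every reported number is rounded a single time. Derived quantities are carried using the weight values for 250.0 lb of glass in full precision (the yield, six oxide percentages, ignition loss, glass mass, totals), as given in problem or answer.
Per-oxide target masses for 250.0 lb melt:
  B2O3: 9.850% × 250.0 = 24.62 lb
  ZrO2: 7.864% × 250.0 = 19.66 lb
  TiO2: 3.976% × 250.0 = 9.940 lb
  SiO2: 53.57% × 250.0 = 133.9 lb
  SrO: 10.35% × 250.0 = 25.88 lb
  Al2O3: 14.38% × 250.0 = 35.95 lb
Per-oxide balance check working from each reported weight, on the stated basis (each sum matches its target mass net of answer rounding effects):
  B2O3: 43.79·0.5624 = 24.63 lb (target 24.62 lb)
  ZrO2: 29.14·0.6746 = 19.66 lb (target 19.66 lb)
  TiO2: 10.04·0.9899 = 9.939 lb (target 9.940 lb)
  SiO2: 125.1·0.9949 + 29.14·0.3244 = 133.9 lb (target 133.9 lb)
  SrO: 36.81·0.7030 = 25.88 lb (target 25.88 lb)
  Al2O3: 125.1·0.003000 + 35.72·0.9960 = 35.95 lb (target 35.95 lb)
Glass-mass closure: total batch − LOI = 250.0 lb (summing oxide targets gives 250.0 lb; basis as stated: 250.0 lb — a pure rounding effect).
Batch grand total — Σ batch = 280.6 lb; loss to ignition Σ batch·LOI = 30.63 lb; the yield ratio, glass ÷ batch: 89.08%.

Batch per 250.0 lb melt:
  strontianite: 36.81 lb
  H3BO3: 43.79 lb
  glass-grade sand: 125.1 lb
  calcined alumina: 35.72 lb
  zircon: 29.14 lb
  rutile: 10.04 lb
Total batch = 280.6 lb; LOI loss = 30.63 lb; yield = 89.08%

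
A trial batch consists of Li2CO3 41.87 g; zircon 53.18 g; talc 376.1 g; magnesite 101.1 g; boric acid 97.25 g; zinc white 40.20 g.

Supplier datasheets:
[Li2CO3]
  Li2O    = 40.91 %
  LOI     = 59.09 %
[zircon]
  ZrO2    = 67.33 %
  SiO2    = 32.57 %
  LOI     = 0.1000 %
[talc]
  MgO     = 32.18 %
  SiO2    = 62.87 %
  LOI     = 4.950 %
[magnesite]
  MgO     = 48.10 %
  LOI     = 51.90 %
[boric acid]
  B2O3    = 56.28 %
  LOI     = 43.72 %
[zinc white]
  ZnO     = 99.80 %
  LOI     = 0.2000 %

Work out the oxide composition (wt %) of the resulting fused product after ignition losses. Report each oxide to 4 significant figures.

Each numeric step keeps exact precision from start to finish; in-progress results are printed (rounded to 4 significant figures) alongside each step — each reported number undergoes a single rounding. Derived quantities, which include yield, ignition loss, net glass mass, the totals, the six compositions, are rebuilt in full precision, as given in problem or answer, using the weight values on 571.2 g of glass.
Mass of each oxide from the mix:
  ZrO2: 53.18·0.6733 = 35.81 g
  B2O3: 97.25·0.5628 = 54.73 g
  ZnO: 40.20·0.9980 = 40.12 g
  MgO: 376.1·0.3218 + 101.1·0.4810 = 169.7 g
  SiO2: 53.18·0.3257 + 376.1·0.6287 = 253.8 g
  Li2O: 41.87·0.4091 = 17.13 g
LOI: 41.87·0.5909 + 53.18·0.001000 + 376.1·0.04950 + 101.1·0.5190 + 97.25·0.4372 + 40.20·0.002000 = 138.5 g
Glass = total batch minus LOI = 709.7 − 138.5 = 571.2 g (= the summed oxide contributions)
wt %: oxide over glass, times 100

Glass mass = 571.2 g (batch 709.7 − LOI 138.5).
Composition: ZrO2 6.268%, B2O3 9.582%, ZnO 7.023%, MgO 29.70%, SiO2 44.43%, Li2O 2.999%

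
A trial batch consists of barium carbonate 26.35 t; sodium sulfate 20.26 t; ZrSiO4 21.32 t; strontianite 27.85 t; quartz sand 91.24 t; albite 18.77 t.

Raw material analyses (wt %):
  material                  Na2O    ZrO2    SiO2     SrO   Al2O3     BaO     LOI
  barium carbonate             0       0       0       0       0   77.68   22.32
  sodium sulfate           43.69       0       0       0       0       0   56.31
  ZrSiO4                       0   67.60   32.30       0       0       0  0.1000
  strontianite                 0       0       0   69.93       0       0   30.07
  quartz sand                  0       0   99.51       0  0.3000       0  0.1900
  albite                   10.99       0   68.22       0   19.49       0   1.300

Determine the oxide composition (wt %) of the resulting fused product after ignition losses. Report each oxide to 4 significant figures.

Mid-chain values are shown, rounded to four significant digits, between the steps. All internal work maintains full float precision at every stage. Each reported value receives exactly one rounding; derived quantities are recomputed using the weight values on 179.7 t of glass in full precision (yield, totals, net glass mass, six oxide percentages, ignition loss) as quoted within the problem or answer text.
Mass of each oxide from the mix:
  Na2O: 20.26·0.4369 + 18.77·0.1099 = 10.91 t
  ZrO2: 21.32·0.6760 = 14.41 t
  SiO2: 21.32·0.3230 + 91.24·0.9951 + 18.77·0.6822 = 110.5 t
  SrO: 27.85·0.6993 = 19.48 t
  Al2O3: 91.24·0.003000 + 18.77·0.1949 = 3.932 t
  BaO: 26.35·0.7768 = 20.47 t
LOI: 26.35·0.2232 + 20.26·0.5631 + 21.32·0.001000 + 27.85·0.3007 + 91.24·0.001900 + 18.77·0.01300 = 26.10 t
batch − LOI leaves glass = 205.8 − 26.10 = 179.7 t (consistent with Σ oxide mass)
wt % = oxide mass / glass mass × 100

Glass mass = 179.7 t (batch 205.8 − LOI 26.10).
Composition: Na2O 6.074%, ZrO2 8.021%, SiO2 61.49%, SrO 10.84%, Al2O3 2.188%, BaO 11.39%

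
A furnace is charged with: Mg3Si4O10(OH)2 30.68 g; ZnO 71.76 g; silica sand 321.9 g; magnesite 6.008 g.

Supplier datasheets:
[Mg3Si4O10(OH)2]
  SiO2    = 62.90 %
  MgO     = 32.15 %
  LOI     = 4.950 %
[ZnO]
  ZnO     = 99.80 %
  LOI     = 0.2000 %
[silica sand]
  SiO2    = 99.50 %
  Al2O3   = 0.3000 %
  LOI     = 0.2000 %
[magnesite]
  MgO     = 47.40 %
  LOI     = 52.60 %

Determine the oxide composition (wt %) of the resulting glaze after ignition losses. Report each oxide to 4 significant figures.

Values along the way are displayed rounded to 4 significant digits as written. All arithmetic maintains full precision in every operation — every reported result takes exactly one rounding; derived quantities (LOI, totals, net glass mass, the four compositions, the yield) are re-derived starting from the weights on 424.9 g of glass in full precision as set out in question or answer.
Oxide masses out of the charge:
  SiO2: 30.68·0.6290 + 321.9·0.9950 = 339.6 g
  ZnO: 71.76·0.9980 = 71.62 g
  MgO: 30.68·0.3215 + 6.008·0.4740 = 12.71 g
  Al2O3: 321.9·0.003000 = 0.9657 g
LOI: 30.68·0.04950 + 71.76·0.002000 + 321.9·0.002000 + 6.008·0.5260 = 5.466 g
Resulting glass, batch − LOI: 430.3 − 5.466 = 424.9 g (equal to the oxide-mass sum)
oxide / glass × 100 gives the wt %

Glass mass = 424.9 g (batch 430.3 − LOI 5.466).
Composition: SiO2 79.93%, ZnO 16.86%, MgO 2.992%, Al2O3 0.2273%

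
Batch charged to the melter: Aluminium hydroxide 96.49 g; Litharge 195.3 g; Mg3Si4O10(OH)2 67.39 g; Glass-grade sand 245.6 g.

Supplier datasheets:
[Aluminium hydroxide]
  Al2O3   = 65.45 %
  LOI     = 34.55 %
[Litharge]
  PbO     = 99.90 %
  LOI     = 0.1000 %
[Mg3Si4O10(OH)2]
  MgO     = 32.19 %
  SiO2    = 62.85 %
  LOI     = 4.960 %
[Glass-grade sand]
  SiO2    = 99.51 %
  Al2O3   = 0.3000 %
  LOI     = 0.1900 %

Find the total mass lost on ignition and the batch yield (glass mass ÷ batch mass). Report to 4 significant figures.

LOI loss = 37.34 g; glass = 567.4 g; yield = 93.83%

Working values are displayed rounded to 4 significant digits across the worked steps. The working math runs at full float precision at all times; each reported value is rounded once only — derived quantities are re-derived at exact precision (net glass mass, totals, four oxide percentages, ignition loss, the yield) from the weighed amounts per 567.4 g of glass precisely as stated by the question or the answer.
Loss on ignition, line by line:
  Aluminium hydroxide: 96.49 × 0.3455 = 33.34 g
  Litharge: 195.3 × 0.001000 = 0.1953 g
  Mg3Si4O10(OH)2: 67.39 × 0.04960 = 3.343 g
  Glass-grade sand: 245.6 × 0.001900 = 0.4666 g
Total LOI = 37.34 g
Glass = batch − LOI = 604.8 − 37.34 = 567.4 g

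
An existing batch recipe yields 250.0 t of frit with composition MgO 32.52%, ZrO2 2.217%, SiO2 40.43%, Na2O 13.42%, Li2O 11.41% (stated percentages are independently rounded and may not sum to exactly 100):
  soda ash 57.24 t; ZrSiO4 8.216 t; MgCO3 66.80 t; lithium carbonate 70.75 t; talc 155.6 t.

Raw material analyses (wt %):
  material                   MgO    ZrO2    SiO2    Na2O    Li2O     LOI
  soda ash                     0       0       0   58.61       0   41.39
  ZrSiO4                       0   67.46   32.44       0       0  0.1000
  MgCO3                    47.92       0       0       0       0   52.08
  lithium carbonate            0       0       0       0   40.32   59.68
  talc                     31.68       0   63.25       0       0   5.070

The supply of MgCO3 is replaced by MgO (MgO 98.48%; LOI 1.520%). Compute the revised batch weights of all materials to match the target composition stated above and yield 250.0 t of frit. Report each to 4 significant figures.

Revised batch per 250.0 t frit:
  soda ash: 57.24 t
  ZrSiO4: 8.216 t
  MgO: 32.50 t
  lithium carbonate: 70.75 t
  talc: 155.6 t
Total batch = 324.3 t; LOI loss = 74.31 t

The intermediate values are shown rounded off to 4 significant digits alongside each step; all internal work carries exact precision through the solve; each reported number takes just one rounding; all derived quantities (the yield, the five compositions, totals, ignition loss, glass mass) are recomputed in full float precision using the weight values per 250.0 t of glass, as they appear in the problem or the answer.
Target masses of each oxide per 250.0 t frit:
  MgO: 32.52% × 250.0 = 81.30 t
  ZrO2: 2.217% × 250.0 = 5.542 t
  SiO2: 40.43% × 250.0 = 101.1 t
  Na2O: 13.42% × 250.0 = 33.55 t
  Li2O: 11.41% × 250.0 = 28.52 t
Per-oxide balance check working from each reported weight, relative to the basis at hand (every target is met by its sum inside rounding margins):
  MgO: 32.50·0.9848 + 155.6·0.3168 = 81.30 t (target 81.30 t)
  ZrO2: 8.216·0.6746 = 5.543 t (target 5.542 t)
  SiO2: 8.216·0.3244 + 155.6·0.6325 = 101.1 t (target 101.1 t)
  Na2O: 57.24·0.5861 = 33.55 t (target 33.55 t)
  Li2O: 70.75·0.4032 = 28.53 t (target 28.52 t)
Glass-mass closure: whole batch net of LOI = 250.0 t (targets for the oxides total 250.0 t; the stated basis being 250.0 t — any gap is answer rounding).
Summing the batch: Σ batch = 324.3 t; the LOI term Σ batch·LOI equals 74.31 t; glass ÷ batch gives a yield of 77.09%.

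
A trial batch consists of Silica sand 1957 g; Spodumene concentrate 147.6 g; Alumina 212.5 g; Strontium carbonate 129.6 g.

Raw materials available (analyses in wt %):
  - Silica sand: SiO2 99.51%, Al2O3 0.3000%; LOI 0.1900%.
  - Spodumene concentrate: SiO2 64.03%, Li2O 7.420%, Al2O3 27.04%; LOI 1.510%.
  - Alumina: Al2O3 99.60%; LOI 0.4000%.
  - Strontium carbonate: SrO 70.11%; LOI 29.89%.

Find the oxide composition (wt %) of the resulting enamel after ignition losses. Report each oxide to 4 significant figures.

The whole derivation carries exact precision in all steps — working values are printed, rounded to 4 significant digits, across the worked steps. Each reported value sees exactly one rounding — derived quantities are recomputed from the batch weights at 2401 g of glass in exact precision (glass mass, LOI, the yield, the totals, the four compositions) as quoted within question or answer.
Mass of each oxide from the mix:
  SrO: 129.6·0.7011 = 90.86 g
  SiO2: 1957·0.9951 + 147.6·0.6403 = 2042 g
  Li2O: 147.6·0.07420 = 10.95 g
  Al2O3: 1957·0.003000 + 147.6·0.2704 + 212.5·0.9960 = 257.4 g
LOI: 1957·0.001900 + 147.6·0.01510 + 212.5·0.004000 + 129.6·0.2989 = 45.53 g
The glass mass, total less LOI, = 2447 − 45.53 = 2401 g (= the summed oxide contributions)
percent by weight: oxide/glass ×100

Glass mass = 2401 g (batch 2447 − LOI 45.53).
Composition: SrO 3.784%, SiO2 85.04%, Li2O 0.4561%, Al2O3 10.72%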